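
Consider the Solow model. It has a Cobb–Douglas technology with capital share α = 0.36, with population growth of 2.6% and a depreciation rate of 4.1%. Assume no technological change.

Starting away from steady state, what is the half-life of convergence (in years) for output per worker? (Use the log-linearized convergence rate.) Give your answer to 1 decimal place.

half-life ≈ 16.2 years

Near the steady state the convergence rate is λ = (1 − α)(n + δ).
λ = (1 − 0.36) × 0.067 = 0.64 × 0.067 = 0.04288
Half-life = ln 2 / λ = 0.6931 / 0.04288 ≈ 16.16 years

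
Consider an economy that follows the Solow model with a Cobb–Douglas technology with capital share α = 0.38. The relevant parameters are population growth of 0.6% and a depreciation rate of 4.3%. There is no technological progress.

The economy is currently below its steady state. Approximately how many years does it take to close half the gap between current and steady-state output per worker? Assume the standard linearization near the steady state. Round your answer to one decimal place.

Near the steady state the convergence rate is λ = (1 − α)(n + δ).
λ = (1 − 0.38) × 0.049 = 0.62 × 0.049 = 0.03038
Half-life = ln 2 / λ = 0.6931 / 0.03038 ≈ 22.81 years

t_½ ≈ 22.8 years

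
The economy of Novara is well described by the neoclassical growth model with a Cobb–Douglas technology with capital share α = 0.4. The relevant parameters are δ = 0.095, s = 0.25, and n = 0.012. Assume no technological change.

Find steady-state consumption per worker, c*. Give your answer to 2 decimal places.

Steady state requires s·f(k) = (n + δ)·k, i.e. s·k^α = (n + δ)·k.
Dividing both sides by k: k^(1−α) = s / (n + δ).
k^0.6 = 0.25 / (0.012 + 0.095) = 0.25 / 0.107 = 2.3364
k* = 2.3364^(1/0.6) ≈ 4.1138
y* = (k*)^α = 4.1138^0.4 ≈ 1.7607
c* = (1 − s)·y* = (1 − 0.25) × 1.7607 ≈ 1.3205

c* = 1.32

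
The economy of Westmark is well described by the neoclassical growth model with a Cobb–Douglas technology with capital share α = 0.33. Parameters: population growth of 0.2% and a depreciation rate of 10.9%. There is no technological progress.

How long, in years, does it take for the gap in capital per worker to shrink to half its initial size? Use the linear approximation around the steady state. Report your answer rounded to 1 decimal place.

half-life ≈ 9.3 years

Near the steady state the convergence rate is λ = (1 − α)(n + δ).
λ = (1 − 0.33) × 0.111 = 0.67 × 0.111 = 0.07437
Half-life = ln 2 / λ = 0.6931 / 0.07437 ≈ 9.32 years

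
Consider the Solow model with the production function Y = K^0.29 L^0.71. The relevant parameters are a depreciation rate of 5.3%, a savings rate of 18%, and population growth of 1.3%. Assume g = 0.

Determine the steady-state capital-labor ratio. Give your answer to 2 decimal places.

k* = 4.11

At the steady state, Δk = 0, so s·k^α = (n + δ)·k.
Dividing both sides by k: k^(1−α) = s / (n + δ).
k^0.71 = 0.18 / (0.013 + 0.053) = 0.18 / 0.066 = 2.7273
k* = 2.7273^(1/0.71) ≈ 4.1087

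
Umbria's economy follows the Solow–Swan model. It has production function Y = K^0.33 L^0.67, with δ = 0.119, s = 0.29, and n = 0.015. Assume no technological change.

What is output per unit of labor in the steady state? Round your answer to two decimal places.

At the steady state, Δk = 0, so s·k^α = (n + δ)·k.
Rearranging, k^(1−α) = s / (n + δ).
k^0.67 = 0.29 / (0.015 + 0.119) = 0.29 / 0.134 = 2.1642
k* = 2.1642^(1/0.67) ≈ 3.1655
y* = (k*)^α = 3.1655^0.33 ≈ 1.4627

y* ≈ 1.46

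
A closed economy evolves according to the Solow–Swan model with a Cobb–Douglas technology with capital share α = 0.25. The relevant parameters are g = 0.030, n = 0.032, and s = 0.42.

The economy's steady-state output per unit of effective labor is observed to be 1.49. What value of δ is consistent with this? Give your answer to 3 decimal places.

δ ≈ 0.065

In steady state, investment equals break-even investment: s·k^α = (n + g + δ)·k.
Since y* = [s/(n + g + δ)]^(α/(1−α)), we have s/(n + g + δ) = (y*)^((1−α)/α) = 1.49^3 = 3.3079.
Therefore n + g + δ = s / 3.3079 = 0.42 / 3.3079 = 0.1270, so δ = 0.1270 − 0.062 = 0.0650.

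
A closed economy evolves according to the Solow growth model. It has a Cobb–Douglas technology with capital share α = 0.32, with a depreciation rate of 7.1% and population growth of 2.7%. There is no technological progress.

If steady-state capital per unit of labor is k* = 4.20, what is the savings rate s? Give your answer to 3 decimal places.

Steady state requires s·f(k) = (n + δ)·k, i.e. s·k^α = (n + δ)·k.
So s / (n + δ) = (k*)^(1−α) = 4.20^0.68 = 2.6534.
Therefore s = 2.6534 × (n + δ) = 2.6534 × 0.098 = 0.2600.

s ≈ 0.260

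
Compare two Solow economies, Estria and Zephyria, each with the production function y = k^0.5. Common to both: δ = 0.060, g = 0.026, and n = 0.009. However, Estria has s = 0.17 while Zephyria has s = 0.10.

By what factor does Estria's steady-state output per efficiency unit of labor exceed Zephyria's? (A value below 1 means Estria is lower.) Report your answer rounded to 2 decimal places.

y*_E / y*_Z ≈ 1.70

Steady-state y* = [s/(n + g + δ)]^(α/(1−α)), so the ratio is [ (s_E/(n + g + δ)_E) / (s_Z/(n + g + δ)_Z) ]^1.
s_E/(n + g + δ)_E = 0.17/0.095 = 1.7895; s_Z/(n + g + δ)_Z = 0.10/0.095 = 1.0526.
Ratio = (1.7895/1.0526)^1 = 1.7001^1 ≈ 1.7001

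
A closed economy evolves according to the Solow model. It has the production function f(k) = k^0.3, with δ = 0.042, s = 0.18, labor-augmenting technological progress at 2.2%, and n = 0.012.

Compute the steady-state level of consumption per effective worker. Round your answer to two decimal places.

c* = 1.19

At the steady state, Δk = 0, so s·k^α = (n + g + δ)·k.
Rearranging, k^(1−α) = s / (n + g + δ).
k^0.7 = 0.18 / (0.012 + 0.022 + 0.042) = 0.18 / 0.076 = 2.3684
k* = 2.3684^(1/0.7) ≈ 3.4272
y* = (k*)^α = 3.4272^0.3 ≈ 1.4470
c* = (1 − s)·y* = (1 − 0.18) × 1.4470 ≈ 1.1865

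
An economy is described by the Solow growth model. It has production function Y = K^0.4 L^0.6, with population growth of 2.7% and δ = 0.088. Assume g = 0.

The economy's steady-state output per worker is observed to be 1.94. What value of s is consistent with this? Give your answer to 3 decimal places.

Steady state requires s·f(k) = (n + δ)·k, i.e. s·k^α = (n + δ)·k.
Since y* = [s/(n + δ)]^(α/(1−α)), we have s/(n + δ) = (y*)^((1−α)/α) = 1.94^1.5 = 2.7021.
Therefore s = 2.7021 × (n + δ) = 2.7021 × 0.115 = 0.3107.

s ≈ 0.311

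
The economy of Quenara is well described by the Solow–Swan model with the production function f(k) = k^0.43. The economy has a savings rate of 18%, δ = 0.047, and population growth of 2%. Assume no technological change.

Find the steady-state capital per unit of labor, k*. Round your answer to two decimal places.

k* = 5.66

In steady state, investment equals break-even investment: s·k^α = (n + δ)·k.
Rearranging, k^(1−α) = s / (n + δ).
k^0.57 = 0.18 / (0.020 + 0.047) = 0.18 / 0.067 = 2.6866
k* = 2.6866^(1/0.57) ≈ 5.6622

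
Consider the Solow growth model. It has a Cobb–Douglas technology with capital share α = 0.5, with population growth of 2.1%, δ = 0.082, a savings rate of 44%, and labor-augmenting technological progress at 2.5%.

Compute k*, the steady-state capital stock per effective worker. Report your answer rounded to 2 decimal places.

k* ≈ 11.82

In steady state, investment equals break-even investment: s·k^α = (n + g + δ)·k.
Rearranging, k^(1−α) = s / (n + g + δ).
k^0.5 = 0.44 / (0.021 + 0.025 + 0.082) = 0.44 / 0.128 = 3.4375
k* = 3.4375^(1/0.5) ≈ 11.8164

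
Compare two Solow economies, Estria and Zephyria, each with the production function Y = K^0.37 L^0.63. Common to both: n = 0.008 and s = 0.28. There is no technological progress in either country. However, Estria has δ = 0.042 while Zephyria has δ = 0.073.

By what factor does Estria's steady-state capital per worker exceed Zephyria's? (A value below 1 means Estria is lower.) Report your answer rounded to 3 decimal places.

ratio ≈ 2.151

Steady-state k* = [s/(n + δ)]^(1/(1−α)), so the ratio is [ (s_E/(n + δ)_E) / (s_Z/(n + δ)_Z) ]^1.5873.
s_E/(n + δ)_E = 0.28/0.050 = 5.6000; s_Z/(n + δ)_Z = 0.28/0.081 = 3.4568.
Ratio = (5.6000/3.4568)^1.5873 = 1.6200^1.5873 ≈ 2.1506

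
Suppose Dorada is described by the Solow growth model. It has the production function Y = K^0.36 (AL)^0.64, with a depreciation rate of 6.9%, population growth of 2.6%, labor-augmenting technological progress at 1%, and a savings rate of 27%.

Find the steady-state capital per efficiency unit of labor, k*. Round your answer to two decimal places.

k* ≈ 4.37

At the steady state, Δk = 0, so s·k^α = (n + g + δ)·k.
Dividing both sides by k: k^(1−α) = s / (n + g + δ).
k^0.64 = 0.27 / (0.026 + 0.010 + 0.069) = 0.27 / 0.105 = 2.5714
k* = 2.5714^(1/0.64) ≈ 4.3741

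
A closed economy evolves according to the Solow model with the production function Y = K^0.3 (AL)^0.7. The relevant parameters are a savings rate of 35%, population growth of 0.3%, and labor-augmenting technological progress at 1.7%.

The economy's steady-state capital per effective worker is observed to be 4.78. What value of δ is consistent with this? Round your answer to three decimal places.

In steady state, investment equals break-even investment: s·k^α = (n + g + δ)·k.
So s / (n + g + δ) = (k*)^(1−α) = 4.78^0.7 = 2.9895.
Therefore n + g + δ = s / 2.9895 = 0.35 / 2.9895 = 0.1171, so δ = 0.1171 − 0.020 = 0.0971.

δ ≈ 0.097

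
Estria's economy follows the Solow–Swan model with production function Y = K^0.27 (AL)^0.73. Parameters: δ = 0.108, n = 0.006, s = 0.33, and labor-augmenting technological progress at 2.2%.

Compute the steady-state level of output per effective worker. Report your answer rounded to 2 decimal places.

Steady state requires s·f(k) = (n + g + δ)·k, i.e. s·k^α = (n + g + δ)·k.
Dividing both sides by k: k^(1−α) = s / (n + g + δ).
k^0.73 = 0.33 / (0.006 + 0.022 + 0.108) = 0.33 / 0.136 = 2.4265
k* = 2.4265^(1/0.73) ≈ 3.3680
y* = (k*)^α = 3.3680^0.27 ≈ 1.3880

y* = 1.39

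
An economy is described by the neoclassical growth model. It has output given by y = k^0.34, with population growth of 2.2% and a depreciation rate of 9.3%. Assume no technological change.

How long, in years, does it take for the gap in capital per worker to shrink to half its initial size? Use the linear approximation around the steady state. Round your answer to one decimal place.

Near the steady state the convergence rate is λ = (1 − α)(n + δ).
λ = (1 − 0.34) × 0.115 = 0.66 × 0.115 = 0.0759
Half-life = ln 2 / λ = 0.6931 / 0.0759 ≈ 9.13 years

about 9.1 years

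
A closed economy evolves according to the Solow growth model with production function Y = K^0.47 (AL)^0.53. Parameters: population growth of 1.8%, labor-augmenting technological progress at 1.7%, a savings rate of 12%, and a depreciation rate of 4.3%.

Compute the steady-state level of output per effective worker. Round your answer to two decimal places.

At the steady state, Δk = 0, so s·k^α = (n + g + δ)·k.
Dividing both sides by k: k^(1−α) = s / (n + g + δ).
k^0.53 = 0.12 / (0.018 + 0.017 + 0.043) = 0.12 / 0.078 = 1.5385
k* = 1.5385^(1/0.53) ≈ 2.2543
y* = (k*)^α = 2.2543^0.47 ≈ 1.4653

y* ≈ 1.47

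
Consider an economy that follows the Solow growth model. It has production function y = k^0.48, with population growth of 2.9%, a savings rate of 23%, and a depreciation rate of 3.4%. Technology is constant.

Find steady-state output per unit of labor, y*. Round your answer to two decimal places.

y* ≈ 3.30

At the steady state, Δk = 0, so s·k^α = (n + δ)·k.
Dividing both sides by k: k^(1−α) = s / (n + δ).
k^0.52 = 0.23 / (0.029 + 0.034) = 0.23 / 0.063 = 3.6508
k* = 3.6508^(1/0.52) ≈ 12.0647
y* = (k*)^α = 12.0647^0.48 ≈ 3.3047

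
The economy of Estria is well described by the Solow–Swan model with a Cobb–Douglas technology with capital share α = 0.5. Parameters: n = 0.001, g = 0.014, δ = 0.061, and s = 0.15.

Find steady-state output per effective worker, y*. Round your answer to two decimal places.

Steady state requires s·f(k) = (n + g + δ)·k, i.e. s·k^α = (n + g + δ)·k.
Dividing both sides by k: k^(1−α) = s / (n + g + δ).
k^0.5 = 0.15 / (0.001 + 0.014 + 0.061) = 0.15 / 0.076 = 1.9737
k* = 1.9737^(1/0.5) ≈ 3.8955
y* = (k*)^α = 3.8955^0.5 ≈ 1.9737

y* = 1.97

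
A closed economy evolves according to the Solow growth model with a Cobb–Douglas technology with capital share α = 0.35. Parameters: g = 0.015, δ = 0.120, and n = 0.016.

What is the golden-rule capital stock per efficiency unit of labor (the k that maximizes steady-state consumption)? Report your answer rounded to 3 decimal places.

k_gold ≈ 3.645

The golden rule sets f'(k) = n + g + δ, i.e. α·k^(α−1) = n + g + δ.
So k^(1−α) = α / (n + g + δ) = 0.35 / 0.151 = 2.3179.
k_gold = 2.3179^(1/0.65) ≈ 3.6449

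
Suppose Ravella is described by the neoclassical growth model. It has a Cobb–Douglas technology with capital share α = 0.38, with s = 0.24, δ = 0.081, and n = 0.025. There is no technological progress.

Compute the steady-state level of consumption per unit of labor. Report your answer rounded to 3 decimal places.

c* = 1.254

At the steady state, Δk = 0, so s·k^α = (n + δ)·k.
Dividing both sides by k: k^(1−α) = s / (n + δ).
k^0.62 = 0.24 / (0.025 + 0.081) = 0.24 / 0.106 = 2.2642
k* = 2.2642^(1/0.62) ≈ 3.7363
y* = (k*)^α = 3.7363^0.38 ≈ 1.6502
c* = (1 − s)·y* = (1 − 0.24) × 1.6502 ≈ 1.2542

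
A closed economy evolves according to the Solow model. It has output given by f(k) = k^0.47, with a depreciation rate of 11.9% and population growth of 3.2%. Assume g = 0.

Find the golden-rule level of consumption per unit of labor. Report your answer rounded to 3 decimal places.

At the golden rule, f'(k) = n + δ, so α·k^(α−1) = n + δ and k_gold = (α/(n + δ))^(1/(1−α)).
k_gold = (0.47/0.151)^(1/0.53) = 3.1126^1.8868 ≈ 8.5197
c_gold = f(k_gold) − (n + δ)·k_gold = 2.7372 − 0.151×8.5197 ≈ 1.4507

c_gold ≈ 1.451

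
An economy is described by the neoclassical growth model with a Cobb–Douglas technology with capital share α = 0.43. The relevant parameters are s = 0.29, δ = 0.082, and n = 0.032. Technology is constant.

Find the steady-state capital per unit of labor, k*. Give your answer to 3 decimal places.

k* = 5.145

In steady state, investment equals break-even investment: s·k^α = (n + δ)·k.
Dividing both sides by k: k^(1−α) = s / (n + δ).
k^0.57 = 0.29 / (0.032 + 0.082) = 0.29 / 0.114 = 2.5439
k* = 2.5439^(1/0.57) ≈ 5.1452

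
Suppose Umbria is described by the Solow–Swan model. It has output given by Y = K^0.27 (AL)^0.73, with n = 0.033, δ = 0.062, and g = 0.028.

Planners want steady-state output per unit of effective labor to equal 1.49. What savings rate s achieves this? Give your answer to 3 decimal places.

In steady state, investment equals break-even investment: s·k^α = (n + g + δ)·k.
Since y* = [s/(n + g + δ)]^(α/(1−α)), we have s/(n + g + δ) = (y*)^((1−α)/α) = 1.49^2.7037 = 2.9393.
Therefore s = 2.9393 × (n + g + δ) = 2.9393 × 0.123 = 0.3615.

s ≈ 0.362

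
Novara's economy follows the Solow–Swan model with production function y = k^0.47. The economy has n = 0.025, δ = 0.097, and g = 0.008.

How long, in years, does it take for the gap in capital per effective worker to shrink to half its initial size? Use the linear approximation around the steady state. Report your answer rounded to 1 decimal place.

Near the steady state the convergence rate is λ = (1 − α)(n + g + δ).
λ = (1 − 0.47) × 0.130 = 0.53 × 0.130 = 0.0689
Half-life = ln 2 / λ = 0.6931 / 0.0689 ≈ 10.06 years

half-life ≈ 10.1 years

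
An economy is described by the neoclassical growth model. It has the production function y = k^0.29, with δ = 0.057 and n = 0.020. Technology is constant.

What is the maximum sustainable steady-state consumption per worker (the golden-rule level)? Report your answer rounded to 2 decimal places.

At the golden rule, f'(k) = n + δ, so α·k^(α−1) = n + δ and k_gold = (α/(n + δ))^(1/(1−α)).
k_gold = (0.29/0.077)^(1/0.71) = 3.7662^1.4085 ≈ 6.4738
c_gold = f(k_gold) − (n + δ)·k_gold = 1.7188 − 0.077×6.4738 ≈ 1.2203

c_gold ≈ 1.22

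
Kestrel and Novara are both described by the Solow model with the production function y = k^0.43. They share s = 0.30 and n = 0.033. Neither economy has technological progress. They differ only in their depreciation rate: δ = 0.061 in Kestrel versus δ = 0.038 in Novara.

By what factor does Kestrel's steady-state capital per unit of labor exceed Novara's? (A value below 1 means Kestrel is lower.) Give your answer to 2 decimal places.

ratio ≈ 0.61

Steady-state k* = [s/(n + δ)]^(1/(1−α)), so the ratio is [ (s_K/(n + δ)_K) / (s_N/(n + δ)_N) ]^1.7544.
s_K/(n + δ)_K = 0.30/0.094 = 3.1915; s_N/(n + δ)_N = 0.30/0.071 = 4.2254.
Ratio = (3.1915/4.2254)^1.7544 = 0.7553^1.7544 ≈ 0.6112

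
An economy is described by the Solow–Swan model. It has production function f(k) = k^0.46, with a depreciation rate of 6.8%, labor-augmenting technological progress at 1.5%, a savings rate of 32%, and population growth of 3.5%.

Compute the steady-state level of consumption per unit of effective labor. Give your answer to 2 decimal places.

Steady state requires s·f(k) = (n + g + δ)·k, i.e. s·k^α = (n + g + δ)·k.
Dividing both sides by k: k^(1−α) = s / (n + g + δ).
k^0.54 = 0.32 / (0.035 + 0.015 + 0.068) = 0.32 / 0.118 = 2.7119
k* = 2.7119^(1/0.54) ≈ 6.3439
y* = (k*)^α = 6.3439^0.46 ≈ 2.3393
c* = (1 − s)·y* = (1 − 0.32) × 2.3393 ≈ 1.5907

c* = 1.59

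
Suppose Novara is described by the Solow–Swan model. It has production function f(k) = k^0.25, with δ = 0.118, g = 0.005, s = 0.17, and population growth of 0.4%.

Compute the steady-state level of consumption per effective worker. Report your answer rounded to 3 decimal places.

c* = 0.915

At the steady state, Δk = 0, so s·k^α = (n + g + δ)·k.
Dividing both sides by k: k^(1−α) = s / (n + g + δ).
k^0.75 = 0.17 / (0.004 + 0.005 + 0.118) = 0.17 / 0.127 = 1.3386
k* = 1.3386^(1/0.75) ≈ 1.4753
y* = (k*)^α = 1.4753^0.25 ≈ 1.1021
c* = (1 − s)·y* = (1 − 0.17) × 1.1021 ≈ 0.9147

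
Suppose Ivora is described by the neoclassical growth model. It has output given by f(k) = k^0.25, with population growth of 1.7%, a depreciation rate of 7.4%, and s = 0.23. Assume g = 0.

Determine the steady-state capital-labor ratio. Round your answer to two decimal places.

In steady state, investment equals break-even investment: s·k^α = (n + δ)·k.
Rearranging, k^(1−α) = s / (n + δ).
k^0.75 = 0.23 / (0.017 + 0.074) = 0.23 / 0.091 = 2.5275
k* = 2.5275^(1/0.75) ≈ 3.4429

k* = 3.44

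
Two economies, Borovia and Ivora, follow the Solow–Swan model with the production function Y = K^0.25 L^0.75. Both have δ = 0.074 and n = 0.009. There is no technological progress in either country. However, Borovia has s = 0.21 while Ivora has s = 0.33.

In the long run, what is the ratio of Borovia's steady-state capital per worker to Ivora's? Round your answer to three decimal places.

k*_B / k*_I ≈ 0.547

Steady-state k* = [s/(n + δ)]^(1/(1−α)), so the ratio is [ (s_B/(n + δ)_B) / (s_I/(n + δ)_I) ]^1.3333.
s_B/(n + δ)_B = 0.21/0.083 = 2.5301; s_I/(n + δ)_I = 0.33/0.083 = 3.9759.
Ratio = (2.5301/3.9759)^1.3333 = 0.6364^1.3333 ≈ 0.5474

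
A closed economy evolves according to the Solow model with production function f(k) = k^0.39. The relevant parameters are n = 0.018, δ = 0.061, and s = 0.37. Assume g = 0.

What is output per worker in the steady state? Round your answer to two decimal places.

In steady state, investment equals break-even investment: s·k^α = (n + δ)·k.
Rearranging, k^(1−α) = s / (n + δ).
k^0.61 = 0.37 / (0.018 + 0.061) = 0.37 / 0.079 = 4.6835
k* = 4.6835^(1/0.61) ≈ 12.5689
y* = (k*)^α = 12.5689^0.39 ≈ 2.6837

y* ≈ 2.68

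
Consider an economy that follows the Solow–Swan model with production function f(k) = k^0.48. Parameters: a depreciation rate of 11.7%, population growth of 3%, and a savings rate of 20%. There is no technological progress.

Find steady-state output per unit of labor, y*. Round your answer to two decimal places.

At the steady state, Δk = 0, so s·k^α = (n + δ)·k.
Dividing both sides by k: k^(1−α) = s / (n + δ).
k^0.52 = 0.20 / (0.030 + 0.117) = 0.20 / 0.147 = 1.3605
k* = 1.3605^(1/0.52) ≈ 1.8076
y* = (k*)^α = 1.8076^0.48 ≈ 1.3286

y* ≈ 1.33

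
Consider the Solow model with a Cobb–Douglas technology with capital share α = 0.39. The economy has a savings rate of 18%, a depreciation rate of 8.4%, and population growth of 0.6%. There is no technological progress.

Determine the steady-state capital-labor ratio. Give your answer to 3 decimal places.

At the steady state, Δk = 0, so s·k^α = (n + δ)·k.
Dividing both sides by k: k^(1−α) = s / (n + δ).
k^0.61 = 0.18 / (0.006 + 0.084) = 0.18 / 0.090 = 2.0000
k* = 2.0000^(1/0.61) ≈ 3.1152

k* ≈ 3.115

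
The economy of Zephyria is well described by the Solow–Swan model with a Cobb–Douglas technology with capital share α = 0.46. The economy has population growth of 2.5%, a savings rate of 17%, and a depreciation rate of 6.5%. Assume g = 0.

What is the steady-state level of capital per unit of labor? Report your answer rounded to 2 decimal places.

Steady state requires s·f(k) = (n + δ)·k, i.e. s·k^α = (n + δ)·k.
Rearranging, k^(1−α) = s / (n + δ).
k^0.54 = 0.17 / (0.025 + 0.065) = 0.17 / 0.090 = 1.8889
k* = 1.8889^(1/0.54) ≈ 3.2471

k* = 3.25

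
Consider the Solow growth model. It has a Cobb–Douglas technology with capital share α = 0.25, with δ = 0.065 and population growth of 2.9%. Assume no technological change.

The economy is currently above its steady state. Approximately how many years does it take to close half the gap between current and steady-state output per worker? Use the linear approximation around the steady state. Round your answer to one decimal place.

about 9.8 years

Near the steady state the convergence rate is λ = (1 − α)(n + δ).
λ = (1 − 0.25) × 0.094 = 0.75 × 0.094 = 0.0705
Half-life = ln 2 / λ = 0.6931 / 0.0705 ≈ 9.83 years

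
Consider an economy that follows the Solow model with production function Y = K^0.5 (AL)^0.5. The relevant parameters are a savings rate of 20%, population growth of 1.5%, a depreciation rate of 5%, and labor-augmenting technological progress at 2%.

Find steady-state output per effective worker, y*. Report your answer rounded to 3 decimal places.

y* ≈ 2.353

At the steady state, Δk = 0, so s·k^α = (n + g + δ)·k.
Rearranging, k^(1−α) = s / (n + g + δ).
k^0.5 = 0.20 / (0.015 + 0.020 + 0.050) = 0.20 / 0.085 = 2.3529
k* = 2.3529^(1/0.5) ≈ 5.5361
y* = (k*)^α = 5.5361^0.5 ≈ 2.3529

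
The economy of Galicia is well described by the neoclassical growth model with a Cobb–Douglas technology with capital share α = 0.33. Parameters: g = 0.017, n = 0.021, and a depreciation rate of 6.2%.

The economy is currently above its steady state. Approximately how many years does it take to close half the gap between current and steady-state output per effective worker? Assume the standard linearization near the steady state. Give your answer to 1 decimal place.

Near the steady state the convergence rate is λ = (1 − α)(n + g + δ).
λ = (1 − 0.33) × 0.100 = 0.67 × 0.100 = 0.0670
Half-life = ln 2 / λ = 0.6931 / 0.0670 ≈ 10.34 years

about 10.3 years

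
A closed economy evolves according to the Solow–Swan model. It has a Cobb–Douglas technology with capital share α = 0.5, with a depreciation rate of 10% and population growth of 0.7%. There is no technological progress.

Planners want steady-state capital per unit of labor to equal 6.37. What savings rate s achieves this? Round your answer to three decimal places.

Steady state requires s·f(k) = (n + δ)·k, i.e. s·k^α = (n + δ)·k.
So s / (n + δ) = (k*)^(1−α) = 6.37^0.5 = 2.5239.
Therefore s = 2.5239 × (n + δ) = 2.5239 × 0.107 = 0.2701.

s ≈ 0.270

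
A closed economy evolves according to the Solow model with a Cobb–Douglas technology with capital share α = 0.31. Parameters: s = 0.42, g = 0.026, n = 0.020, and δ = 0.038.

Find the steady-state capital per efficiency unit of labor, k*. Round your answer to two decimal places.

k* = 10.30

Steady state requires s·f(k) = (n + g + δ)·k, i.e. s·k^α = (n + g + δ)·k.
Rearranging, k^(1−α) = s / (n + g + δ).
k^0.69 = 0.42 / (0.020 + 0.026 + 0.038) = 0.42 / 0.084 = 5.0000
k* = 5.0000^(1/0.69) ≈ 10.3039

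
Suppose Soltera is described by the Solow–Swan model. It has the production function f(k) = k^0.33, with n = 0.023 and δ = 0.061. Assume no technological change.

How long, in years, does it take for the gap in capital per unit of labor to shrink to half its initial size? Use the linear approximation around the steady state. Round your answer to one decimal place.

Near the steady state the convergence rate is λ = (1 − α)(n + δ).
λ = (1 − 0.33) × 0.084 = 0.67 × 0.084 = 0.05628
Half-life = ln 2 / λ = 0.6931 / 0.05628 ≈ 12.32 years

t_½ ≈ 12.3 years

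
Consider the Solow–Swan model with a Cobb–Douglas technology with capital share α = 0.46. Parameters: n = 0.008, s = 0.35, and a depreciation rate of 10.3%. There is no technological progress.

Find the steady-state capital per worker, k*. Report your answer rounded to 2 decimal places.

At the steady state, Δk = 0, so s·k^α = (n + δ)·k.
Rearranging, k^(1−α) = s / (n + δ).
k^0.54 = 0.35 / (0.008 + 0.103) = 0.35 / 0.111 = 3.1532
k* = 3.1532^(1/0.54) ≈ 8.3871

k* ≈ 8.39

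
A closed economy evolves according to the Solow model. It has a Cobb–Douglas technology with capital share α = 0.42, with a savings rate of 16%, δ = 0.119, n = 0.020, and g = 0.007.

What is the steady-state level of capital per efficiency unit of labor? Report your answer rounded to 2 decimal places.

k* ≈ 1.17

In steady state, investment equals break-even investment: s·k^α = (n + g + δ)·k.
Rearranging, k^(1−α) = s / (n + g + δ).
k^0.58 = 0.16 / (0.020 + 0.007 + 0.119) = 0.16 / 0.146 = 1.0959
k* = 1.0959^(1/0.58) ≈ 1.1710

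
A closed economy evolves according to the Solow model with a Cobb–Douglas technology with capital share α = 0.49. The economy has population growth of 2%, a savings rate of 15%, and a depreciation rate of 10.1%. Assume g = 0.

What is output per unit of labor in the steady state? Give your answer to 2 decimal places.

At the steady state, Δk = 0, so s·k^α = (n + δ)·k.
Rearranging, k^(1−α) = s / (n + δ).
k^0.51 = 0.15 / (0.020 + 0.101) = 0.15 / 0.121 = 1.2397
k* = 1.2397^(1/0.51) ≈ 1.5240
y* = (k*)^α = 1.5240^0.49 ≈ 1.2293

y* ≈ 1.23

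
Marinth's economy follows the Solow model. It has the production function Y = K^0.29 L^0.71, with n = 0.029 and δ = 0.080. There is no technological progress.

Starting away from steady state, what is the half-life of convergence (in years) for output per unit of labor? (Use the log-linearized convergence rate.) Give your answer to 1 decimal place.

half-life ≈ 9.0 years

Near the steady state the convergence rate is λ = (1 − α)(n + δ).
λ = (1 − 0.29) × 0.109 = 0.71 × 0.109 = 0.07739
Half-life = ln 2 / λ = 0.6931 / 0.07739 ≈ 8.96 years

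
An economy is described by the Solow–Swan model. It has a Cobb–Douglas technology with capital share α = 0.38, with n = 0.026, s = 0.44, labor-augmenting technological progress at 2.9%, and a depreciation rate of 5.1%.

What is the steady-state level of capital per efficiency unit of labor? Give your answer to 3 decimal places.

Steady state requires s·f(k) = (n + g + δ)·k, i.e. s·k^α = (n + g + δ)·k.
Dividing both sides by k: k^(1−α) = s / (n + g + δ).
k^0.62 = 0.44 / (0.026 + 0.029 + 0.051) = 0.44 / 0.106 = 4.1509
k* = 4.1509^(1/0.62) ≈ 9.9312

k* ≈ 9.931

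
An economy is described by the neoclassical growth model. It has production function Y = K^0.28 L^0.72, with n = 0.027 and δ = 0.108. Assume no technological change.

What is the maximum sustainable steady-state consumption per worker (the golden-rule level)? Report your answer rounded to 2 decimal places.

At the golden rule, f'(k) = n + δ, so α·k^(α−1) = n + δ and k_gold = (α/(n + δ))^(1/(1−α)).
k_gold = (0.28/0.135)^(1/0.72) = 2.0741^1.3889 ≈ 2.7545
c_gold = f(k_gold) − (n + δ)·k_gold = 1.3280 − 0.135×2.7545 ≈ 0.9561

c_gold ≈ 0.96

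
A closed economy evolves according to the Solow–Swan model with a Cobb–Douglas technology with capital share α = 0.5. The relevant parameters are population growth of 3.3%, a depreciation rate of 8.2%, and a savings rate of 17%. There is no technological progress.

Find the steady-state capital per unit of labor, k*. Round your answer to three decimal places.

k* ≈ 2.185

Steady state requires s·f(k) = (n + δ)·k, i.e. s·k^α = (n + δ)·k.
Dividing both sides by k: k^(1−α) = s / (n + δ).
k^0.5 = 0.17 / (0.033 + 0.082) = 0.17 / 0.115 = 1.4783
k* = 1.4783^(1/0.5) ≈ 2.1854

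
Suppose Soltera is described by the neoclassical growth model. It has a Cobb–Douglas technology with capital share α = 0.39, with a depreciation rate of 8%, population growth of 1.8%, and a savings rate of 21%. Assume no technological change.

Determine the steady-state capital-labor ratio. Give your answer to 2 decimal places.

k* ≈ 3.49

Steady state requires s·f(k) = (n + δ)·k, i.e. s·k^α = (n + δ)·k.
Rearranging, k^(1−α) = s / (n + δ).
k^0.61 = 0.21 / (0.018 + 0.080) = 0.21 / 0.098 = 2.1429
k* = 2.1429^(1/0.61) ≈ 3.4884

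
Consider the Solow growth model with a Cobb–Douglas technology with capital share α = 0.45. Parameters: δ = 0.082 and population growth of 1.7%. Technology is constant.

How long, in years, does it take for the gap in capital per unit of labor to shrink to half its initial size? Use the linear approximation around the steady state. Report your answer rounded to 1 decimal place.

Near the steady state the convergence rate is λ = (1 − α)(n + δ).
λ = (1 − 0.45) × 0.099 = 0.55 × 0.099 = 0.05445
Half-life = ln 2 / λ = 0.6931 / 0.05445 ≈ 12.73 years

about 12.7 years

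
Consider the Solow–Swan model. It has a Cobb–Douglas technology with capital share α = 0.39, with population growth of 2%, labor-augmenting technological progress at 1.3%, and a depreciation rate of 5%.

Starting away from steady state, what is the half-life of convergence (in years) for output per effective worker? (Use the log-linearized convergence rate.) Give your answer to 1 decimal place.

Near the steady state the convergence rate is λ = (1 − α)(n + g + δ).
λ = (1 − 0.39) × 0.083 = 0.61 × 0.083 = 0.05063
Half-life = ln 2 / λ = 0.6931 / 0.05063 ≈ 13.69 years

half-life ≈ 13.7 years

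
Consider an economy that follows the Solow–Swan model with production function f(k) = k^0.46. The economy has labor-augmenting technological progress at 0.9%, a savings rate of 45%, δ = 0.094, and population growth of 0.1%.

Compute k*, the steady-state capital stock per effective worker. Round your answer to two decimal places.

At the steady state, Δk = 0, so s·k^α = (n + g + δ)·k.
Dividing both sides by k: k^(1−α) = s / (n + g + δ).
k^0.54 = 0.45 / (0.001 + 0.009 + 0.094) = 0.45 / 0.104 = 4.3269
k* = 4.3269^(1/0.54) ≈ 15.0697

k* ≈ 15.07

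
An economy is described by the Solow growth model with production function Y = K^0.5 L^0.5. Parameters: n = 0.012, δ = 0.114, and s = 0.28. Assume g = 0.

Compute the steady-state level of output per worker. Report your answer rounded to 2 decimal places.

y* ≈ 2.22

Steady state requires s·f(k) = (n + δ)·k, i.e. s·k^α = (n + δ)·k.
Dividing both sides by k: k^(1−α) = s / (n + δ).
k^0.5 = 0.28 / (0.012 + 0.114) = 0.28 / 0.126 = 2.2222
k* = 2.2222^(1/0.5) ≈ 4.9382
y* = (k*)^α = 4.9382^0.5 ≈ 2.2222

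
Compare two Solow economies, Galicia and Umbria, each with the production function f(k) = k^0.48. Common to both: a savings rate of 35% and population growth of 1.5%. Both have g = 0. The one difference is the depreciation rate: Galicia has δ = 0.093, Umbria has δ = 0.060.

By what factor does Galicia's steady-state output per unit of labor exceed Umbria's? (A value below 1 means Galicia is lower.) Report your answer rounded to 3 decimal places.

ratio ≈ 0.714

Steady-state y* = [s/(n + δ)]^(α/(1−α)), so the ratio is [ (s_G/(n + δ)_G) / (s_U/(n + δ)_U) ]^0.9231.
s_G/(n + δ)_G = 0.35/0.108 = 3.2407; s_U/(n + δ)_U = 0.35/0.075 = 4.6667.
Ratio = (3.2407/4.6667)^0.9231 = 0.6944^0.9231 ≈ 0.7142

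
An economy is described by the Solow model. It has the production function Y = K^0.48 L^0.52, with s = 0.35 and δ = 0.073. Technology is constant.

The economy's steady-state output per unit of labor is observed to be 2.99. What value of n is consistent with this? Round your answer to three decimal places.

In steady state, investment equals break-even investment: s·k^α = (n + δ)·k.
Since y* = [s/(n + δ)]^(α/(1−α)), we have s/(n + δ) = (y*)^((1−α)/α) = 2.99^1.0833 = 3.2756.
Therefore n + δ = s / 3.2756 = 0.35 / 3.2756 = 0.1069, so n = 0.1069 − 0.073 = 0.0339.

n ≈ 0.034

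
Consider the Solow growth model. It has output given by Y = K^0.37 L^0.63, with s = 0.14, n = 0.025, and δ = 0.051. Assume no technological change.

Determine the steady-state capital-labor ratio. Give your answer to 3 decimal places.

At the steady state, Δk = 0, so s·k^α = (n + δ)·k.
Dividing both sides by k: k^(1−α) = s / (n + δ).
k^0.63 = 0.14 / (0.025 + 0.051) = 0.14 / 0.076 = 1.8421
k* = 1.8421^(1/0.63) ≈ 2.6371

k* ≈ 2.637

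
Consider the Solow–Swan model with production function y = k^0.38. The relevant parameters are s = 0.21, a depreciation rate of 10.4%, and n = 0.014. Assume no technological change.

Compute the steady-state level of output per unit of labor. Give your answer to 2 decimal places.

y* ≈ 1.42

At the steady state, Δk = 0, so s·k^α = (n + δ)·k.
Dividing both sides by k: k^(1−α) = s / (n + δ).
k^0.62 = 0.21 / (0.014 + 0.104) = 0.21 / 0.118 = 1.7797
k* = 1.7797^(1/0.62) ≈ 2.5339
y* = (k*)^α = 2.5339^0.38 ≈ 1.4238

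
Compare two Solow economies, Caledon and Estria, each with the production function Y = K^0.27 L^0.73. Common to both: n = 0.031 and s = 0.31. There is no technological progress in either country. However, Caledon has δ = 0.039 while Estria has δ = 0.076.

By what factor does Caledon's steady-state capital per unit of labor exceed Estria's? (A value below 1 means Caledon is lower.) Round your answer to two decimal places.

ratio ≈ 1.79

Steady-state k* = [s/(n + δ)]^(1/(1−α)), so the ratio is [ (s_C/(n + δ)_C) / (s_E/(n + δ)_E) ]^1.3699.
s_C/(n + δ)_C = 0.31/0.070 = 4.4286; s_E/(n + δ)_E = 0.31/0.107 = 2.8972.
Ratio = (4.4286/2.8972)^1.3699 = 1.5286^1.3699 ≈ 1.7884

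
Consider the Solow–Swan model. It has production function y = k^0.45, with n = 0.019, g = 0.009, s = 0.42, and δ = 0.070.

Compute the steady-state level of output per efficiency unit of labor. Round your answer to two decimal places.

Steady state requires s·f(k) = (n + g + δ)·k, i.e. s·k^α = (n + g + δ)·k.
Rearranging, k^(1−α) = s / (n + g + δ).
k^0.55 = 0.42 / (0.019 + 0.009 + 0.070) = 0.42 / 0.098 = 4.2857
k* = 4.2857^(1/0.55) ≈ 14.0971
y* = (k*)^α = 14.0971^0.45 ≈ 3.2893

y* = 3.29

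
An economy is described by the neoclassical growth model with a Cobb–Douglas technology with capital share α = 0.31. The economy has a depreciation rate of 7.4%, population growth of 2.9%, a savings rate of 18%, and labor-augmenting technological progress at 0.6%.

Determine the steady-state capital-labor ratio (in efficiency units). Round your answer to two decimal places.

k* ≈ 2.07

At the steady state, Δk = 0, so s·k^α = (n + g + δ)·k.
Dividing both sides by k: k^(1−α) = s / (n + g + δ).
k^0.69 = 0.18 / (0.029 + 0.006 + 0.074) = 0.18 / 0.109 = 1.6514
k* = 1.6514^(1/0.69) ≈ 2.0688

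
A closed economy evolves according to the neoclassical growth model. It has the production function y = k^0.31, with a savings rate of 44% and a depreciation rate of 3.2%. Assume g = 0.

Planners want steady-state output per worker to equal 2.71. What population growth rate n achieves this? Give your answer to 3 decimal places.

n ≈ 0.016

Steady state requires s·f(k) = (n + δ)·k, i.e. s·k^α = (n + δ)·k.
Since y* = [s/(n + δ)]^(α/(1−α)), we have s/(n + δ) = (y*)^((1−α)/α) = 2.71^2.2258 = 9.1982.
Therefore n + δ = s / 9.1982 = 0.44 / 9.1982 = 0.0478, so n = 0.0478 − 0.032 = 0.0158.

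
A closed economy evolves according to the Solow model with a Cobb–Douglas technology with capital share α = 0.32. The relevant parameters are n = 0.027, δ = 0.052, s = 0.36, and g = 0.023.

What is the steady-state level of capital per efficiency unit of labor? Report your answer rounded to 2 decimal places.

k* = 6.39

At the steady state, Δk = 0, so s·k^α = (n + g + δ)·k.
Rearranging, k^(1−α) = s / (n + g + δ).
k^0.68 = 0.36 / (0.027 + 0.023 + 0.052) = 0.36 / 0.102 = 3.5294
k* = 3.5294^(1/0.68) ≈ 6.3891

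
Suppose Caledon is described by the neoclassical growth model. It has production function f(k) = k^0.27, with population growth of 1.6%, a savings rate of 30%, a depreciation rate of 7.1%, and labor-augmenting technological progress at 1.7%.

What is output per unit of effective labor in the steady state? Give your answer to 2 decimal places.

At the steady state, Δk = 0, so s·k^α = (n + g + δ)·k.
Rearranging, k^(1−α) = s / (n + g + δ).
k^0.73 = 0.30 / (0.016 + 0.017 + 0.071) = 0.30 / 0.104 = 2.8846
k* = 2.8846^(1/0.73) ≈ 4.2683
y* = (k*)^α = 4.2683^0.27 ≈ 1.4797

y* ≈ 1.48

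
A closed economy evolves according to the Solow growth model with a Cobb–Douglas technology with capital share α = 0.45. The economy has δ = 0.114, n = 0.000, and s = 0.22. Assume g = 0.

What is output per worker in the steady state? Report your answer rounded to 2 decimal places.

y* ≈ 1.71

At the steady state, Δk = 0, so s·k^α = (n + δ)·k.
Rearranging, k^(1−α) = s / (n + δ).
k^0.55 = 0.22 / (0.000 + 0.114) = 0.22 / 0.114 = 1.9298
k* = 1.9298^(1/0.55) ≈ 3.3046
y* = (k*)^α = 3.3046^0.45 ≈ 1.7124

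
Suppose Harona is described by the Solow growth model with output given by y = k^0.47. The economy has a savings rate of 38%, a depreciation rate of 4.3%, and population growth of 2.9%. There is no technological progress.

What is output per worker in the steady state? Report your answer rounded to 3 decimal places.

y* = 4.372

In steady state, investment equals break-even investment: s·k^α = (n + δ)·k.
Rearranging, k^(1−α) = s / (n + δ).
k^0.53 = 0.38 / (0.029 + 0.043) = 0.38 / 0.072 = 5.2778
k* = 5.2778^(1/0.53) ≈ 23.0738
y* = (k*)^α = 23.0738^0.47 ≈ 4.3719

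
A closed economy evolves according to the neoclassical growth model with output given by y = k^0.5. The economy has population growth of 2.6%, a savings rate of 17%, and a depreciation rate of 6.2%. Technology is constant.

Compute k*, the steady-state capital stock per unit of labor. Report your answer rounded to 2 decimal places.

In steady state, investment equals break-even investment: s·k^α = (n + δ)·k.
Dividing both sides by k: k^(1−α) = s / (n + δ).
k^0.5 = 0.17 / (0.026 + 0.062) = 0.17 / 0.088 = 1.9318
k* = 1.9318^(1/0.5) ≈ 3.7319

k* ≈ 3.73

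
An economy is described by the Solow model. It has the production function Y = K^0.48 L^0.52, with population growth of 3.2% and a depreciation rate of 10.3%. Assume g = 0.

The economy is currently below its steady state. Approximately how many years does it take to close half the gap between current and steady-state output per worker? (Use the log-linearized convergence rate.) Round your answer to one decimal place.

half-life ≈ 9.9 years

Near the steady state the convergence rate is λ = (1 − α)(n + δ).
λ = (1 − 0.48) × 0.135 = 0.52 × 0.135 = 0.0702
Half-life = ln 2 / λ = 0.6931 / 0.0702 ≈ 9.87 years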